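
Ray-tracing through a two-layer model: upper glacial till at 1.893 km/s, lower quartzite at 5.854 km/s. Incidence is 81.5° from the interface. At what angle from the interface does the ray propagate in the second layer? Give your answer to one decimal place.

Angle from the normal: 90° − 81.5° = 8.5°.
Snell's law: sin θ₂ = (V₂/V₁)·sin θ₁ = (5.854/1.893)·sin 8.5° = 0.4571.
θ₂ = sin⁻¹(0.4571) = 27.20° (from vertical).
From the interface: 90° − 27.20° = 62.80°.

62.8°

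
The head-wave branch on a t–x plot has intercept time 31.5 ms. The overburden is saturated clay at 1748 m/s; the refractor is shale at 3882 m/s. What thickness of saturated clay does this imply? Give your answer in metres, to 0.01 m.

30.83 m

θ_c = arcsin(1748/3882) = 26.76°; cos θ_c = 0.8929.
tᵢ = 2h cos θ_c/V₁ ⇒ h = tᵢ·V₁/(2 cos θ_c) = 0.0315·1748/(2·0.8929) = 30.83 m.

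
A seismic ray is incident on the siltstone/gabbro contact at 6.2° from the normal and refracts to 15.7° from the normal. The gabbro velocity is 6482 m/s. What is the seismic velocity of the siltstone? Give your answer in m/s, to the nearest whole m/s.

2587 m/s

sin 6.2° = 0.1080; sin 15.7° = 0.2706.
V₁ = V₂·(sin θ₁/sin θ₂) = 6482·(0.1080/0.2706) = 2587.03 m/s.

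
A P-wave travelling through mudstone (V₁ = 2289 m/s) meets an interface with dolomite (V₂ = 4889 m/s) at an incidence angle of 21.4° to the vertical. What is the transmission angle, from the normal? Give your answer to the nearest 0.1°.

Snell's law: sin θ₂ = (V₂/V₁)·sin θ₁ = (4889/2289)·sin 21.4° = 0.7793.
θ₂ = sin⁻¹(0.7793) = 51.20° (from vertical).

51.2°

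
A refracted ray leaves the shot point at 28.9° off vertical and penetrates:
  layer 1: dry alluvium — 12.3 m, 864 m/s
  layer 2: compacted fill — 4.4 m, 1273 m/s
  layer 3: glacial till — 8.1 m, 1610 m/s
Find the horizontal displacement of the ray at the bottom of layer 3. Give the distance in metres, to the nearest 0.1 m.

28.0 m

Apply Snell's law at each interface; in layer i the horizontal offset is hᵢ·tan θᵢ.
Layer 1: θ = 28.90°; offset = 12.3·tan 28.90° = 6.790 m.
Layer 2: sin θ = 1273·sin 28.9°/864 = 0.7121, θ = 45.40°; offset = 4.4·tan 45.40° = 4.462 m.
Layer 3: sin θ = 1610·sin 28.9°/864 = 0.9006, θ = 64.23°; offset = 8.1·tan 64.23° = 16.779 m.
Σ offsets = 28.032 m.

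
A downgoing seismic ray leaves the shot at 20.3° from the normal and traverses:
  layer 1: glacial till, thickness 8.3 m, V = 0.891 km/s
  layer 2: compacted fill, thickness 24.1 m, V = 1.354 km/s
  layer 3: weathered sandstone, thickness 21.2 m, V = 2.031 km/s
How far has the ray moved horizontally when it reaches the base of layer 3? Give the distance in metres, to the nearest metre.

45 m

Ray parameter p = sin 20.3° / 0.891 km/s = 3.8938e-01 s/km.
Layer 1: θ = 20.30°; offset = 8.3·tan 20.30° = 3.070 m.
Layer 2: sin θ = p·1.354 = 0.5272 → θ = 31.82°; offset = 24.1·tan 31.82° = 14.953 m.
Layer 3: sin θ = p·2.031 = 0.7908 → θ = 52.26°; offset = 21.2·tan 52.26° = 27.393 m.
Total horizontal offset = 45.416 m.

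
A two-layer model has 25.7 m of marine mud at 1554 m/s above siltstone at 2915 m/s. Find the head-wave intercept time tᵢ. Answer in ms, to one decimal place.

28.0 ms

θ_c = arcsin(V₁/V₂) = arcsin(1554/2915) = 32.22°; cos θ_c = 0.8460.
tᵢ = 2h·cos θ_c / V₁ = 2·25.7·0.8460 / 1554 = 0.02798 s.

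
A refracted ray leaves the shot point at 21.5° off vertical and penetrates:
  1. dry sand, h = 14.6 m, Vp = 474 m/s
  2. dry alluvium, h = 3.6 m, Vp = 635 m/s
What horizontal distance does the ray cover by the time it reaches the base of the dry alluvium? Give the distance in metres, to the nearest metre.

Apply Snell's law at each interface; in layer i the horizontal offset is hᵢ·tan θᵢ.
Layer 1: θ = 21.50°; offset = 14.6·tan 21.50° = 5.751 m.
Layer 2: sin θ = 635·sin 21.5°/474 = 0.4910, θ = 29.41°; offset = 3.6·tan 29.41° = 2.029 m.
Total horizontal offset = 7.780 m.

8 m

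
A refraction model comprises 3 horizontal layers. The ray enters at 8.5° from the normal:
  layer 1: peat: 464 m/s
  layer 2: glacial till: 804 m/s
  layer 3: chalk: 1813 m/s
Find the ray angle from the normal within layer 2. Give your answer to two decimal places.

Snell's law across each interface conserves sin θ / V, so sin θ_2 = V_2·sin θ₁/V₁.
sin θ_2 = 804 × sin 8.5° / 464 = 0.2561.
θ_2 = 14.84° from the vertical.

14.84°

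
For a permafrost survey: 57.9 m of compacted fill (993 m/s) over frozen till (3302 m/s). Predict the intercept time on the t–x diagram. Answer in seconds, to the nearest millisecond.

0.111 s

tᵢ = 2h·√(V₂²−V₁²)/(V₁V₂).
√(V₂²−V₁²) = √(3302²−993²) = 3149.2 m/s.
tᵢ = 2·57.9·3149.2/(993·3302) = 0.11122 s.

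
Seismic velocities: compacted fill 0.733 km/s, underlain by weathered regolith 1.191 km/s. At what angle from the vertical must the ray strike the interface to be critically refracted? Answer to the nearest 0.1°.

Critical incidence: sin θ_c = V₁/V₂ = 0.733/1.191 = 0.6154.
θ_c = arcsin 0.6154 = 37.98°.

38.0°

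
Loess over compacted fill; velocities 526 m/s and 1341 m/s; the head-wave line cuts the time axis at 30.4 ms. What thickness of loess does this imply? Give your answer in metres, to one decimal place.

8.7 m

h = tᵢ·V₁·V₂ / (2·√(V₂²−V₁²)).
√(V₂²−V₁²) = √(1341² − 526²) = 1233.5 m/s.
h = 0.0304 s × 526 × 1341 / (2 × 1233.5) = 8.69 m.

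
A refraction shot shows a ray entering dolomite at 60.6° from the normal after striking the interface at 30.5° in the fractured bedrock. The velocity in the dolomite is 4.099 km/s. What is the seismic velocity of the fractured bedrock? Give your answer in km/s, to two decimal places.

Snell's law: sin 30.5°/V₁ = sin 60.6°/V₂.
V₁ = V₂·sin 30.5°/sin 60.6° = 4.099 × 0.5826 = 2.39 km/s.

2.39 km/s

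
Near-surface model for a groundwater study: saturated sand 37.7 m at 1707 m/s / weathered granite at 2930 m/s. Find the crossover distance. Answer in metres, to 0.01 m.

θ_c = arcsin(1707/2930) = 35.63°, so cos θ_c = 0.8128 and tᵢ = 2h cos θ_c/V₁ = 0.0359 s.
At crossover x/V₁ = x/V₂ + tᵢ ⇒ x = tᵢ/(1/V₁ − 1/V₂) = 0.03590/(5.8582e-04 − 3.4130e-04) = 146.82 m.

146.82 m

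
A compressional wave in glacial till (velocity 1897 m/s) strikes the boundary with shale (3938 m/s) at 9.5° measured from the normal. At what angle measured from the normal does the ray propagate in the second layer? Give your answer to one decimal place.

Snell's law: sin θ₂ = (V₂/V₁)·sin θ₁ = (3938/1897)·sin 9.5° = 0.3426.
θ₂ = sin⁻¹(0.3426) = 20.04° (from vertical).

20.0°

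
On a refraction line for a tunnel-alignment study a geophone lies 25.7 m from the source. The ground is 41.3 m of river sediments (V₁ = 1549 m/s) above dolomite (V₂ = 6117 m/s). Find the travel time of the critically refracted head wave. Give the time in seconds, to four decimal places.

0.0558 s

t = x/V₂ + 2h·√(V₂²−V₁²)/(V₁V₂).
√(V₂²−V₁²) = √(6117²−1549²) = 5917.6 m/s; delay term = 2·41.3·5917.6/(1549·6117) = 0.05159 s.
t = 25.7/6117 + 0.05159 = 0.05579 s.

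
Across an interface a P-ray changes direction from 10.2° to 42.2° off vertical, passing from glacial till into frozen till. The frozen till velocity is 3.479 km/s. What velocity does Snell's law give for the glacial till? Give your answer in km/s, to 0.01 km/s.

sin 10.2° = 0.1771; sin 42.2° = 0.6717.
V₁ = V₂·(sin θ₁/sin θ₂) = 3.479·(0.1771/0.6717) = 0.92 km/s.

0.92 km/s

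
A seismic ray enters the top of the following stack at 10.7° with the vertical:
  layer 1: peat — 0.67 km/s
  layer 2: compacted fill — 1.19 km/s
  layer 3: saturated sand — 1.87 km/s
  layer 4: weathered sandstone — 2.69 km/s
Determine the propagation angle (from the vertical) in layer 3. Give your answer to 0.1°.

31.2°

Snell's law across each interface conserves sin θ / V, so sin θ_3 = V_3·sin θ₁/V₁.
sin θ_3 = 1.87 × sin 10.7° / 0.67 = 0.5182.
θ_3 = 31.21° from the vertical.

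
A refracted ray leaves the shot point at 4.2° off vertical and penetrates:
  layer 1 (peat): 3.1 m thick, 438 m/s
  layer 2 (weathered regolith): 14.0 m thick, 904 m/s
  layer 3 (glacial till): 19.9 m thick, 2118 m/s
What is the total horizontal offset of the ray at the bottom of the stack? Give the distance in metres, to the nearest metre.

10 m

p = sin θ₁/V₁ = sin 4.2°/438 = 1.6721e-04 s/m is conserved through the stack.
Layer 1: θ = 4.20°; offset = 3.1·tan 4.20° = 0.228 m.
Layer 2: sin θ = p·904 = 0.1512 → θ = 8.69°; offset = 14.0·tan 8.69° = 2.141 m.
Layer 3: sin θ = p·2118 = 0.3542 → θ = 20.74°; offset = 19.9·tan 20.74° = 7.536 m.
Summing the layer offsets gives 9.905 m.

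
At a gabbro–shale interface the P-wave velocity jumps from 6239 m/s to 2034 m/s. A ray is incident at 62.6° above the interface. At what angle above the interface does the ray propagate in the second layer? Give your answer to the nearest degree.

Angle from the normal: 90° − 62.6° = 27.4°.
Snell's law: sin θ₂ = (V₂/V₁)·sin θ₁ = (2034/6239)·sin 27.4° = 0.1500.
θ₂ = sin⁻¹(0.1500) = 8.63° (from vertical).
From the interface: 90° − 8.63° = 81.37°.

81°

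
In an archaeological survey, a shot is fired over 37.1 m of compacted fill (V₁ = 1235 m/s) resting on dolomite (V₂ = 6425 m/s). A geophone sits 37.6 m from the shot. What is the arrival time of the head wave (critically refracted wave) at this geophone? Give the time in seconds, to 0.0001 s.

θ_c = arcsin(V₁/V₂) = arcsin(1235/6425) = 11.08°, cos θ_c = 0.9814.
Intercept time tᵢ = 2h cos θ_c / V₁ = 2·37.1·0.9814/1235 = 0.05896 s.
t = x/V₂ + tᵢ = 37.6/6425 + 0.05896 = 0.06481 s.

0.0648 s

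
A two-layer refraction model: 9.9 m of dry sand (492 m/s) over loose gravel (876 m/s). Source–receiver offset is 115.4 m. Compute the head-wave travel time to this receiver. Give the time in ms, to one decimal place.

θ_c = arcsin(V₁/V₂) = arcsin(492/876) = 34.17°, cos θ_c = 0.8274.
Intercept time tᵢ = 2h cos θ_c / V₁ = 2·9.9·0.8274/492 = 0.03330 s.
t = x/V₂ + tᵢ = 115.4/876 + 0.03330 = 0.16503 s.

165.0 ms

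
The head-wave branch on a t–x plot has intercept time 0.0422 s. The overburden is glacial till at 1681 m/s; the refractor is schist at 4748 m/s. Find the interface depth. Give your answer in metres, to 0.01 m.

37.93 m

h = tᵢ·V₁·V₂ / (2·√(V₂²−V₁²)).
√(V₂²−V₁²) = √(4748² − 1681²) = 4440.5 m/s.
h = 0.0422 s × 1681 × 4748 / (2 × 4440.5) = 37.93 m.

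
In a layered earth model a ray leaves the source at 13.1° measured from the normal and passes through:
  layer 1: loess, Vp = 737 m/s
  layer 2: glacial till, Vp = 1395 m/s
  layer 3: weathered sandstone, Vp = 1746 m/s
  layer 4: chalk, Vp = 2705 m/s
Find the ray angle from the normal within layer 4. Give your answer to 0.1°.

Snell's law across each interface conserves sin θ / V, so sin θ_4 = V_4·sin θ₁/V₁.
sin θ_4 = 2705 × sin 13.1° / 737 = 0.8319.
θ_4 = arcsin 0.8319 = 56.29°.

56.3°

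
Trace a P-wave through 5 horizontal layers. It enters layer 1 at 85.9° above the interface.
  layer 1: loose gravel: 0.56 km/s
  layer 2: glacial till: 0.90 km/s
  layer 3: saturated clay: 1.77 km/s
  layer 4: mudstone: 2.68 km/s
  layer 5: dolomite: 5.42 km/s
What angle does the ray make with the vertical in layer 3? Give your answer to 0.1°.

13.1°

From the normal: θ₁ = 90° − 85.9° = 4.1°.
Ray parameter p = sin 4.1° / 0.56 = 1.2767e-01 s/km.
sin θ_3 = p·V_3 = 1.2767e-01 × 1.77 = 0.2260.
θ_3 = arcsin 0.2260 = 13.06°.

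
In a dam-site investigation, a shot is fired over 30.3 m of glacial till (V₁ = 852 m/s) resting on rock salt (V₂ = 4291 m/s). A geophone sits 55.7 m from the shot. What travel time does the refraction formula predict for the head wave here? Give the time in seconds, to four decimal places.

0.0827 s

θ_c = arcsin(V₁/V₂) = arcsin(852/4291) = 11.45°, cos θ_c = 0.9801.
Intercept time tᵢ = 2h cos θ_c / V₁ = 2·30.3·0.9801/852 = 0.06971 s.
t = x/V₂ + tᵢ = 55.7/4291 + 0.06971 = 0.08269 s.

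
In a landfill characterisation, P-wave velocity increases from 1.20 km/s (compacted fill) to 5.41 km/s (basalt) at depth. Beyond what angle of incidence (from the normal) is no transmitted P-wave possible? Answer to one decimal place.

Critical incidence: sin θ_c = V₁/V₂ = 1.20/5.41 = 0.2218.
θ_c = arcsin 0.2218 = 12.82°.

12.8°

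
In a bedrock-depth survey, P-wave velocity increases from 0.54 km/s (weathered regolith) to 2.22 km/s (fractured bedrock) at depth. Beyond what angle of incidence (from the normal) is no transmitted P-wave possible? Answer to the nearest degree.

14°

Critical incidence: sin θ_c = V₁/V₂ = 0.54/2.22 = 0.2432.
θ_c = arcsin 0.2432 = 14.08°.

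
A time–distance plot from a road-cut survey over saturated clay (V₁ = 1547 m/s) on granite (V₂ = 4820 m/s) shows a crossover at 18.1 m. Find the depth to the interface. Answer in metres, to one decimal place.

6.5 m

x_cross = 2h·√((V₂+V₁)/(V₂−V₁)) → h = x_cross / (2·√((V₂+V₁)/(V₂−V₁))).
√((V₂+V₁)/(V₂−V₁)) = √((4820+1547)/(4820−1547)) = 1.3947.
h = 18.1 / (2·1.3947) = 6.49 m.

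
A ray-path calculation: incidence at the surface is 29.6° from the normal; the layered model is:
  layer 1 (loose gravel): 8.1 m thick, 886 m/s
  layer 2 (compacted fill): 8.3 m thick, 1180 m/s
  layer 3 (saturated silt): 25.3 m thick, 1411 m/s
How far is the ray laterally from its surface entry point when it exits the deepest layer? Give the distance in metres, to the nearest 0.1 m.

44.1 m

Apply Snell's law at each interface; in layer i the horizontal offset is hᵢ·tan θᵢ.
Layer 1: θ = 29.60°; offset = 8.1·tan 29.60° = 4.601 m.
Layer 2: sin θ = 1180·sin 29.6°/886 = 0.6578, θ = 41.14°; offset = 8.3·tan 41.14° = 7.250 m.
Layer 3: sin θ = 1411·sin 29.6°/886 = 0.7866, θ = 51.87°; offset = 25.3·tan 51.87° = 32.233 m.
Summing the layer offsets gives 44.084 m.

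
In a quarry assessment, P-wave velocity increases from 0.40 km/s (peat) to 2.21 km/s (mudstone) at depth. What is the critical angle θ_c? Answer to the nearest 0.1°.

At critical incidence the refracted ray runs along the interface (θ₂ = 90°), so sin θ_c = V₁/V₂.
θ_c = arcsin(0.40/2.21) = arcsin 0.1810 = 10.43°.

10.4°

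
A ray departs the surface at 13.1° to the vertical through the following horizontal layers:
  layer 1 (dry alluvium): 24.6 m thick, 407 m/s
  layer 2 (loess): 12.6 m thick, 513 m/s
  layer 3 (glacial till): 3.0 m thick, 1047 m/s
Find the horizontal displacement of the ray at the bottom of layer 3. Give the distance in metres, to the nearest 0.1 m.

Apply Snell's law at each interface; in layer i the horizontal offset is hᵢ·tan θᵢ.
Layer 1: θ = 13.10°; offset = 24.6·tan 13.10° = 5.725 m.
Layer 2: sin θ = 513·sin 13.1°/407 = 0.2857, θ = 16.60°; offset = 12.6·tan 16.60° = 3.756 m.
Layer 3: sin θ = 1047·sin 13.1°/407 = 0.5831, θ = 35.67°; offset = 3.0·tan 35.67° = 2.153 m.
Σ offsets = 11.634 m.

11.6 m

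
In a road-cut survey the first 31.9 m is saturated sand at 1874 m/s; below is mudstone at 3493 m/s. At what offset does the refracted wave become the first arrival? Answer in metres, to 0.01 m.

x_cross = 2h·√((V₂+V₁)/(V₂−V₁)).
(V₂+V₁)/(V₂−V₁) = (3493+1874)/(3493−1874) = 3.3150; √ = 1.8207.
x_cross = 2·31.9·1.8207 = 116.16 m.

116.16 m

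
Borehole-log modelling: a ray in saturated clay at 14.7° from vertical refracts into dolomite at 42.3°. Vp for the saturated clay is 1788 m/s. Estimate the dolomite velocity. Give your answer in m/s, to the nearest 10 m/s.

4740 m/s

Snell's law: sin 14.7°/V₁ = sin 42.3°/V₂.
V₂ = V₁·sin 42.3°/sin 14.7° = 1788 × 2.6522 = 4742.10 m/s.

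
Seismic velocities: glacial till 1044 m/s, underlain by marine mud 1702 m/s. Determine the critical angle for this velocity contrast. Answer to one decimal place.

37.8°

Critical incidence: sin θ_c = V₁/V₂ = 1044/1702 = 0.6134.
θ_c = arcsin 0.6134 = 37.84°.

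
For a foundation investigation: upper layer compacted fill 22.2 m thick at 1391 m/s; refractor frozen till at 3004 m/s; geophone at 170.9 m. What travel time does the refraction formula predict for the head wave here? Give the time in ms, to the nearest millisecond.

t = x/V₂ + 2h·√(V₂²−V₁²)/(V₁V₂).
√(V₂²−V₁²) = √(3004²−1391²) = 2662.5 m/s; delay term = 2·22.2·2662.5/(1391·3004) = 0.02829 s.
t = 170.9/3004 + 0.02829 = 0.08518 s.

85 ms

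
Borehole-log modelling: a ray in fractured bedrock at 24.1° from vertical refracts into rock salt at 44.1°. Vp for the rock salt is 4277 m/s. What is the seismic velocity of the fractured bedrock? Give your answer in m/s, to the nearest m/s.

sin 24.1° = 0.4083; sin 44.1° = 0.6959.
V₁ = V₂·(sin θ₁/sin θ₂) = 4277·(0.4083/0.6959) = 2509.55 m/s.

2510 m/s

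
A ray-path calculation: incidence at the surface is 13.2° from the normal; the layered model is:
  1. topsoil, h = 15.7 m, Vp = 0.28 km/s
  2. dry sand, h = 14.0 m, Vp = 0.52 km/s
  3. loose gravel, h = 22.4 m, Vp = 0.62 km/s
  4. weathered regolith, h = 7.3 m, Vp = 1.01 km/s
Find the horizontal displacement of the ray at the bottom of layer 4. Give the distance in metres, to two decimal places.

p = sin θ₁/V₁ = sin 13.2°/0.28 = 8.1554e-01 s/km is conserved through the stack.
Layer 1: θ = 13.20°; offset = 15.7·tan 13.20° = 3.6824 m.
Layer 2: sin θ = p·0.52 = 0.4241 → θ = 25.09°; offset = 14.0·tan 25.09° = 6.5558 m.
Layer 3: sin θ = p·0.62 = 0.5056 → θ = 30.37°; offset = 22.4·tan 30.37° = 13.1281 m.
Layer 4: sin θ = p·1.01 = 0.8237 → θ = 55.46°; offset = 7.3·tan 55.46° = 10.6042 m.
Σ offsets = 33.9705 m.

33.97 m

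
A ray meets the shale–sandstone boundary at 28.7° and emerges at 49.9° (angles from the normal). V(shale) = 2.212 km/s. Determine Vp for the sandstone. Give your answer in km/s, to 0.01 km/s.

sin 28.7° = 0.4802; sin 49.9° = 0.7649.
V₂ = V₁·(sin θ₂/sin θ₁) = 2.212·(0.7649/0.4802) = 3.52 km/s.

3.52 km/s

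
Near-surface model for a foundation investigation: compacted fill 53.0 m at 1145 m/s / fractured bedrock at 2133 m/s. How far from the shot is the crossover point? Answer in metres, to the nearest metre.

θ_c = arcsin(1145/2133) = 32.47°, so cos θ_c = 0.8437 and tᵢ = 2h cos θ_c/V₁ = 0.0781 s.
At crossover x/V₁ = x/V₂ + tᵢ ⇒ x = tᵢ/(1/V₁ − 1/V₂) = 0.07811/(8.7336e-04 − 4.6882e-04) = 193.08 m.

193 m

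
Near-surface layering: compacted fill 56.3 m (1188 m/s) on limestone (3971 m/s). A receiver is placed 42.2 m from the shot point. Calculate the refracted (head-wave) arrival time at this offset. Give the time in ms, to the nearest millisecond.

101 ms

θ_c = arcsin(V₁/V₂) = arcsin(1188/3971) = 17.41°, cos θ_c = 0.9542.
Intercept time tᵢ = 2h cos θ_c / V₁ = 2·56.3·0.9542/1188 = 0.09044 s.
t = x/V₂ + tᵢ = 42.2/3971 + 0.09044 = 0.10107 s.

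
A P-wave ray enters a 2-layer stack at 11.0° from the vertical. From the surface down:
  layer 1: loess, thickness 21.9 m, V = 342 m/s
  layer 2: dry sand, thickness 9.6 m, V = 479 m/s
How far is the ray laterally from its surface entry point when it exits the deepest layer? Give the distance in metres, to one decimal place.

p = sin θ₁/V₁ = sin 11.0°/342 = 5.5792e-04 s/m is conserved through the stack.
Layer 1: θ = 11.00°; offset = 21.9·tan 11.00° = 4.257 m.
Layer 2: sin θ = p·479 = 0.2672 → θ = 15.50°; offset = 9.6·tan 15.50° = 2.662 m.
Summing the layer offsets gives 6.919 m.

6.9 m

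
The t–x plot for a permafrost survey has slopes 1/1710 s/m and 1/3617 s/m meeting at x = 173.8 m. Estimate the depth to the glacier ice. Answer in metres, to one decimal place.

52.0 m

h = (x_cross/2)·√((V₂−V₁)/(V₂+V₁)).
(V₂−V₁)/(V₂+V₁) = (3617−1710)/(3617+1710) = 0.3580; √ = 0.5983.
h = (173.8/2)·0.5983 = 51.99 m.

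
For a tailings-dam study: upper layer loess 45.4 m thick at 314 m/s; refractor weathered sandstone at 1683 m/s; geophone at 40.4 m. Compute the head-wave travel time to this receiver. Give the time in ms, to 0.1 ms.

θ_c = arcsin(V₁/V₂) = arcsin(314/1683) = 10.75°, cos θ_c = 0.9824.
Intercept time tᵢ = 2h cos θ_c / V₁ = 2·45.4·0.9824/314 = 0.28409 s.
t = x/V₂ + tᵢ = 40.4/1683 + 0.28409 = 0.30810 s.

308.1 ms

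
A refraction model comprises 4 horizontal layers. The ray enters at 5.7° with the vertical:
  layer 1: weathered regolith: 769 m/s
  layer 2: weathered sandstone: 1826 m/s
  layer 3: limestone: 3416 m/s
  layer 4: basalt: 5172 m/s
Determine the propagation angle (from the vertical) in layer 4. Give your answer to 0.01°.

Snell's law across each interface conserves sin θ / V, so sin θ_4 = V_4·sin θ₁/V₁.
sin θ_4 = 5172 × sin 5.7° / 769 = 0.6680.
θ_4 = arcsin 0.6680 = 41.91°.

41.91°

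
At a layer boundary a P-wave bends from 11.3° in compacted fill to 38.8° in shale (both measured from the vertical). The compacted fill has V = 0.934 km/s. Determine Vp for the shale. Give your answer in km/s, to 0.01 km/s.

2.99 km/s

sin 11.3° = 0.1959; sin 38.8° = 0.6266.
V₂ = V₁·(sin θ₂/sin θ₁) = 0.934·(0.6266/0.1959) = 2.99 km/s.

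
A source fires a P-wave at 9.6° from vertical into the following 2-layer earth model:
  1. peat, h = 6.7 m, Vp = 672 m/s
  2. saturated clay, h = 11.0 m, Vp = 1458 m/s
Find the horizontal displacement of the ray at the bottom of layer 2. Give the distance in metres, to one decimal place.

Ray parameter p = sin 9.6° / 672 m/s = 2.4817e-04 s/m.
Layer 1: θ = 9.60°; offset = 6.7·tan 9.60° = 1.133 m.
Layer 2: sin θ = p·1458 = 0.3618 → θ = 21.21°; offset = 11.0·tan 21.21° = 4.269 m.
Total horizontal offset = 5.403 m.

5.4 m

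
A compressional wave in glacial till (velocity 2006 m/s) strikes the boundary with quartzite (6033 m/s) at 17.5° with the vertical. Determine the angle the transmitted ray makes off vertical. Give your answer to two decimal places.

64.74°

Snell's law: sin θ₂ = (V₂/V₁)·sin θ₁ = (6033/2006)·sin 17.5° = 0.9044.
θ₂ = sin⁻¹(0.9044) = 64.74° (from vertical).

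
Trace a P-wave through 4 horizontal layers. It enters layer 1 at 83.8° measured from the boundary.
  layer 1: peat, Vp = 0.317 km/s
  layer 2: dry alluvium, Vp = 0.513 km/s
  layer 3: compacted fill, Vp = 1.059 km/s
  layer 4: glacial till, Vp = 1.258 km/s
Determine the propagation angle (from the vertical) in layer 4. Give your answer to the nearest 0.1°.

25.4°

From the normal: θ₁ = 90° − 83.8° = 6.2°.
Snell's law across each interface conserves sin θ / V, so sin θ_4 = V_4·sin θ₁/V₁.
sin θ_4 = 1.258 × sin 6.2° / 0.317 = 0.4286.
θ_4 = 25.38° from the vertical.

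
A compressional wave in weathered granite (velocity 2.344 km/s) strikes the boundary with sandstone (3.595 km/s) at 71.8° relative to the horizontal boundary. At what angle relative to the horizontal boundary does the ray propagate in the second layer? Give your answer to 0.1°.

61.4°

Convert to the normal: θ₁ = 90° − 71.8° = 18.2°.
sin θ₁/V₁ = sin θ₂/V₂ ⇒ sin θ₂ = 3.595·sin 18.2°/2.344 = 3.595·0.3123/2.344 = 0.4790.
θ₂ = sin⁻¹(0.4790) = 28.62° (from vertical).
From the interface: 90° − 28.62° = 61.38°.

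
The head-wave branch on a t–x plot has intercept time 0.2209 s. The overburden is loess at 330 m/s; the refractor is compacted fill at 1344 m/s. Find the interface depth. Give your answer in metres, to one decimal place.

37.6 m

θ_c = arcsin(330/1344) = 14.21°; cos θ_c = 0.9694.
tᵢ = 2h cos θ_c/V₁ ⇒ h = tᵢ·V₁/(2 cos θ_c) = 0.2209·330/(2·0.9694) = 37.60 m.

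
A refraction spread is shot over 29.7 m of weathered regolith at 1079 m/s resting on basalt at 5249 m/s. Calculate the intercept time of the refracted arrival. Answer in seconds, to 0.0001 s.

θ_c = arcsin(V₁/V₂) = arcsin(1079/5249) = 11.86°; cos θ_c = 0.9786.
tᵢ = 2h·cos θ_c / V₁ = 2·29.7·0.9786 / 1079 = 0.05388 s.

0.0539 s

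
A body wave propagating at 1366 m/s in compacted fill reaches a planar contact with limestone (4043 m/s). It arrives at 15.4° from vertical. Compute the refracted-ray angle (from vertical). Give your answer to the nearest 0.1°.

sin θ₁/V₁ = sin θ₂/V₂ ⇒ sin θ₂ = 4043·sin 15.4°/1366 = 4043·0.2656/1366 = 0.7860.
θ₂ = sin⁻¹(0.7860) = 51.81° (from vertical).

51.8°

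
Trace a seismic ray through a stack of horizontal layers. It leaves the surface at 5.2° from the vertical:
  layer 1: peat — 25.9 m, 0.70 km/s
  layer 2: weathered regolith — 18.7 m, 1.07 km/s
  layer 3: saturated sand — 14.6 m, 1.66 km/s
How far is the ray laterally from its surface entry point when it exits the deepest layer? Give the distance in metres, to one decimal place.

Ray parameter p = sin 5.2° / 0.70 km/s = 1.2948e-01 s/km.
Layer 1: θ = 5.20°; offset = 25.9·tan 5.20° = 2.357 m.
Layer 2: sin θ = p·1.07 = 0.1385 → θ = 7.96°; offset = 18.7·tan 7.96° = 2.616 m.
Layer 3: sin θ = p·1.66 = 0.2149 → θ = 12.41°; offset = 14.6·tan 12.41° = 3.213 m.
Σ offsets = 8.186 m.

8.2 m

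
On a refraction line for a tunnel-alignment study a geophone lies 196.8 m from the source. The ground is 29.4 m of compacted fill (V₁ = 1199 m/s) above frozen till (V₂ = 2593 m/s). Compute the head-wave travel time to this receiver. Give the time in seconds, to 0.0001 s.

0.1194 s

θ_c = arcsin(V₁/V₂) = arcsin(1199/2593) = 27.54°, cos θ_c = 0.8867.
Intercept time tᵢ = 2h cos θ_c / V₁ = 2·29.4·0.8867/1199 = 0.04348 s.
t = x/V₂ + tᵢ = 196.8/2593 + 0.04348 = 0.11938 s.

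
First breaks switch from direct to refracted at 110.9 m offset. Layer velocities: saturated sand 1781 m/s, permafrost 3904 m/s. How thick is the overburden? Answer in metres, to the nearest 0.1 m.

x_cross = 2h·√((V₂+V₁)/(V₂−V₁)) → h = x_cross / (2·√((V₂+V₁)/(V₂−V₁))).
√((V₂+V₁)/(V₂−V₁)) = √((3904+1781)/(3904−1781)) = 1.6364.
h = 110.9 / (2·1.6364) = 33.89 m.

33.9 m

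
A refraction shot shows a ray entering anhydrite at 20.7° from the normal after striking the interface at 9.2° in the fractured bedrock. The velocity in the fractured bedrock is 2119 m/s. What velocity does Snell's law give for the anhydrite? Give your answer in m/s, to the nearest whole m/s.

Snell's law: sin 9.2°/V₁ = sin 20.7°/V₂.
V₂ = V₁·sin 20.7°/sin 9.2° = 2119 × 2.2109 = 4684.81 m/s.

4685 m/s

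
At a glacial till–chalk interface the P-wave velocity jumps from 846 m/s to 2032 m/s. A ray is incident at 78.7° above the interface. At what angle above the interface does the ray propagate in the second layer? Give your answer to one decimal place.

Convert to the normal: θ₁ = 90° − 78.7° = 11.3°.
Snell's law: sin θ₂ = (V₂/V₁)·sin θ₁ = (2032/846)·sin 11.3° = 0.4706.
θ₂ = arcsin 0.4706 = 28.08° from the normal.
From the interface: 90° − 28.08° = 61.92°.

61.9°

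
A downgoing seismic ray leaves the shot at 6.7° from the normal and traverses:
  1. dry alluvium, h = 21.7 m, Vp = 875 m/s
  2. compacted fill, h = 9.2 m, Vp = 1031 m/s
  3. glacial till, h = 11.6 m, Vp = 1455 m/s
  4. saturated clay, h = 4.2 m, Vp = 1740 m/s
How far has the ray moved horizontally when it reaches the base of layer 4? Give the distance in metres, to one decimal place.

7.1 m

p = sin θ₁/V₁ = sin 6.7°/875 = 1.3334e-04 s/m is conserved through the stack.
Layer 1: θ = 6.70°; offset = 21.7·tan 6.70° = 2.549 m.
Layer 2: sin θ = p·1031 = 0.1375 → θ = 7.90°; offset = 9.2·tan 7.90° = 1.277 m.
Layer 3: sin θ = p·1455 = 0.1940 → θ = 11.19°; offset = 11.6·tan 11.19° = 2.294 m.
Layer 4: sin θ = p·1740 = 0.2320 → θ = 13.42°; offset = 4.2·tan 13.42° = 1.002 m.
Total horizontal offset = 7.122 m.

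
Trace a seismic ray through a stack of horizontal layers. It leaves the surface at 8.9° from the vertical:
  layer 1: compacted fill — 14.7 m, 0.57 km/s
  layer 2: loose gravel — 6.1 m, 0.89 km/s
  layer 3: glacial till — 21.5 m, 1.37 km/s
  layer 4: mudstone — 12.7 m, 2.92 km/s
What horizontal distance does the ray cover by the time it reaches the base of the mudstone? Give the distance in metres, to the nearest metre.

29 m

Ray parameter p = sin 8.9° / 0.57 km/s = 2.7142e-01 s/km.
Layer 1: θ = 8.90°; offset = 14.7·tan 8.90° = 2.302 m.
Layer 2: sin θ = p·0.89 = 0.2416 → θ = 13.98°; offset = 6.1·tan 13.98° = 1.519 m.
Layer 3: sin θ = p·1.37 = 0.3718 → θ = 21.83°; offset = 21.5·tan 21.83° = 8.612 m.
Layer 4: sin θ = p·2.92 = 0.7926 → θ = 52.42°; offset = 12.7·tan 52.42° = 16.506 m.
Σ offsets = 28.939 m.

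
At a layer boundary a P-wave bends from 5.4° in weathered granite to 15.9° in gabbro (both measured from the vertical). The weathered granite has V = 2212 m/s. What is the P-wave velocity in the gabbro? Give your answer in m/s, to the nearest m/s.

6439 m/s

Snell's law: sin 5.4°/V₁ = sin 15.9°/V₂.
V₂ = V₁·sin 15.9°/sin 5.4° = 2212 × 2.9111 = 6439.37 m/s.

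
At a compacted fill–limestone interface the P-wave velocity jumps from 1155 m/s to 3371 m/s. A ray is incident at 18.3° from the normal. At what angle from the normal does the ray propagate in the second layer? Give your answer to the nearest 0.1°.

66.4°

sin θ₁/V₁ = sin θ₂/V₂ ⇒ sin θ₂ = 3371·sin 18.3°/1155 = 3371·0.3140/1155 = 0.9164.
θ₂ = arcsin 0.9164 = 66.41° from the normal.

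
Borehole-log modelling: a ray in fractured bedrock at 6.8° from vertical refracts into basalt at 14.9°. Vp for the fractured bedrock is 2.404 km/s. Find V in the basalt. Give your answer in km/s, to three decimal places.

sin 6.8° = 0.1184; sin 14.9° = 0.2571.
V₂ = V₁·(sin θ₂/sin θ₁) = 2.404·(0.2571/0.1184) = 5.221 km/s.

5.221 km/s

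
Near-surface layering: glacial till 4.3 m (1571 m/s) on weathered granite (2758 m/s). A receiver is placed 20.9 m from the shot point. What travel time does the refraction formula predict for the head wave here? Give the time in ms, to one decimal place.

t = x/V₂ + 2h·√(V₂²−V₁²)/(V₁V₂).
√(V₂²−V₁²) = √(2758²−1571²) = 2266.8 m/s; delay term = 2·4.3·2266.8/(1571·2758) = 0.00450 s.
t = 20.9/2758 + 0.00450 = 0.01208 s.

12.1 ms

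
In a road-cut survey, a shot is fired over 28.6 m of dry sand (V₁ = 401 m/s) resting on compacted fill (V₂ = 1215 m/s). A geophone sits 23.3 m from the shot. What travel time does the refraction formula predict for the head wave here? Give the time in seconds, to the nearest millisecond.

0.154 s

t = x/V₂ + 2h·√(V₂²−V₁²)/(V₁V₂).
√(V₂²−V₁²) = √(1215²−401²) = 1146.9 m/s; delay term = 2·28.6·1146.9/(401·1215) = 0.13465 s.
t = 23.3/1215 + 0.13465 = 0.15383 s.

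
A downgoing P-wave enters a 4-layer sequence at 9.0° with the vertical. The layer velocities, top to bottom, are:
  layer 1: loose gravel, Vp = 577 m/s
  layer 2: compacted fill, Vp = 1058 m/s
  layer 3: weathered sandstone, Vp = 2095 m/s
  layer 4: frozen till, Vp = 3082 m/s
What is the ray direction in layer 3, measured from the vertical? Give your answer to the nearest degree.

Snell's law across each interface conserves sin θ / V, so sin θ_3 = V_3·sin θ₁/V₁.
sin θ_3 = 2095 × sin 9.0° / 577 = 0.5680.
θ_3 = arcsin 0.5680 = 34.61°.

35°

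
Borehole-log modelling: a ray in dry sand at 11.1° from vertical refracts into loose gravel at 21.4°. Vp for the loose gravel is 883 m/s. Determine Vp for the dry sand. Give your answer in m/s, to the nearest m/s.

sin 11.1° = 0.1925; sin 21.4° = 0.3649.
V₁ = V₂·(sin θ₁/sin θ₂) = 883·(0.1925/0.3649) = 465.90 m/s.

466 m/s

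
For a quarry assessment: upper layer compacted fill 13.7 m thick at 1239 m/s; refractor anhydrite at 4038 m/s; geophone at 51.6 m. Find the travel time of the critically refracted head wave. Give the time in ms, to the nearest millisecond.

34 ms

θ_c = arcsin(V₁/V₂) = arcsin(1239/4038) = 17.87°, cos θ_c = 0.9518.
Intercept time tᵢ = 2h cos θ_c / V₁ = 2·13.7·0.9518/1239 = 0.02105 s.
t = x/V₂ + tᵢ = 51.6/4038 + 0.02105 = 0.03383 s.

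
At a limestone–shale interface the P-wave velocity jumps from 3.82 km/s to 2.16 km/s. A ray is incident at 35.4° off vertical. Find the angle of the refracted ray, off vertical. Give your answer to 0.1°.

19.1°

sin θ₁/V₁ = sin θ₂/V₂ ⇒ sin θ₂ = 2.16·sin 35.4°/3.82 = 2.16·0.5793/3.82 = 0.3276.
θ₂ = arcsin 0.3276 = 19.12° from the normal.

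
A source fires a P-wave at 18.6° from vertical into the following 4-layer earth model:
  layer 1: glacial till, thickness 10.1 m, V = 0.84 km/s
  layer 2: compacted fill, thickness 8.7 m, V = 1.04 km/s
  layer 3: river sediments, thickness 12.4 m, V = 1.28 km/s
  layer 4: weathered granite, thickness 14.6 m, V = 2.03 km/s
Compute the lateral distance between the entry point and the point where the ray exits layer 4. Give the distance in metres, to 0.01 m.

31.70 m

Apply Snell's law at each interface; in layer i the horizontal offset is hᵢ·tan θᵢ.
Layer 1: θ = 18.60°; offset = 10.1·tan 18.60° = 3.3990 m.
Layer 2: sin θ = 1.04·sin 18.6°/0.84 = 0.3949, θ = 23.26°; offset = 8.7·tan 23.26° = 3.7396 m.
Layer 3: sin θ = 1.28·sin 18.6°/0.84 = 0.4860, θ = 29.08°; offset = 12.4·tan 29.08° = 6.8961 m.
Layer 4: sin θ = 2.03·sin 18.6°/0.84 = 0.7708, θ = 50.43°; offset = 14.6·tan 50.43° = 17.6656 m.
Total horizontal offset = 31.7003 m.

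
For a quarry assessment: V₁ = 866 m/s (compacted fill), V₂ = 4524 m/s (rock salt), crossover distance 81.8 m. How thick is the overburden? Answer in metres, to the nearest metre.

34 m

x_cross = 2h·√((V₂+V₁)/(V₂−V₁)) → h = x_cross / (2·√((V₂+V₁)/(V₂−V₁))).
√((V₂+V₁)/(V₂−V₁)) = √((4524+866)/(4524−866)) = 1.2139.
h = 81.8 / (2·1.2139) = 33.69 m.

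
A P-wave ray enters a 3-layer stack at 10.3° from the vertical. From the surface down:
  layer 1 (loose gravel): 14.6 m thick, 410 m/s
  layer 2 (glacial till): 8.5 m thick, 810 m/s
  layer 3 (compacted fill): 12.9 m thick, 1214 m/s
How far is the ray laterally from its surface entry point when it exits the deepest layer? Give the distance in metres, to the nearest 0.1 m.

13.9 m

Apply Snell's law at each interface; in layer i the horizontal offset is hᵢ·tan θᵢ.
Layer 1: θ = 10.30°; offset = 14.6·tan 10.30° = 2.653 m.
Layer 2: sin θ = 810·sin 10.3°/410 = 0.3532, θ = 20.69°; offset = 8.5·tan 20.69° = 3.209 m.
Layer 3: sin θ = 1214·sin 10.3°/410 = 0.5294, θ = 31.97°; offset = 12.9·tan 31.97° = 8.050 m.
Σ offsets = 13.913 m.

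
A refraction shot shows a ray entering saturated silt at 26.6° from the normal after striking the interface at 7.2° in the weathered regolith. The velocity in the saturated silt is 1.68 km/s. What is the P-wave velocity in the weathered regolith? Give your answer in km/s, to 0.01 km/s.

0.47 km/s

sin 7.2° = 0.1253; sin 26.6° = 0.4478.
V₁ = V₂·(sin θ₁/sin θ₂) = 1.68·(0.1253/0.4478) = 0.47 km/s.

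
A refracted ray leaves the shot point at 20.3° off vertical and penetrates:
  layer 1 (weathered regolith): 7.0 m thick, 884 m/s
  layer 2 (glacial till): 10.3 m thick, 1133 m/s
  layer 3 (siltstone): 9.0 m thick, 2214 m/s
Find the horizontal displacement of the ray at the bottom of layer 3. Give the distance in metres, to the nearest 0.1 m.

p = sin θ₁/V₁ = sin 20.3°/884 = 3.9246e-04 s/m is conserved through the stack.
Layer 1: θ = 20.30°; offset = 7.0·tan 20.30° = 2.589 m.
Layer 2: sin θ = p·1133 = 0.4447 → θ = 26.40°; offset = 10.3·tan 26.40° = 5.113 m.
Layer 3: sin θ = p·2214 = 0.8689 → θ = 60.33°; offset = 9.0·tan 60.33° = 15.799 m.
Summing the layer offsets gives 23.502 m.

23.5 m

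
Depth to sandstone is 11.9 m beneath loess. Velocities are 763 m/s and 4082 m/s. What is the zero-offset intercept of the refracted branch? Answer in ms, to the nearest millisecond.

31 ms

θ_c = arcsin(V₁/V₂) = arcsin(763/4082) = 10.77°; cos θ_c = 0.9824.
tᵢ = 2h·cos θ_c / V₁ = 2·11.9·0.9824 / 763 = 0.03064 s.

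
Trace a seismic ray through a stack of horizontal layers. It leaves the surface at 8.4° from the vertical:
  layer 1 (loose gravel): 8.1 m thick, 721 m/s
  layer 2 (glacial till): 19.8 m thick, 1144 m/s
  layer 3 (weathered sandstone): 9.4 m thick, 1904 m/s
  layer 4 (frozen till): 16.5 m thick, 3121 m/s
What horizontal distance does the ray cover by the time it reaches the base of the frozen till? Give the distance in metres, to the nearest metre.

Apply Snell's law at each interface; in layer i the horizontal offset is hᵢ·tan θᵢ.
Layer 1: θ = 8.40°; offset = 8.1·tan 8.40° = 1.196 m.
Layer 2: sin θ = 1144·sin 8.4°/721 = 0.2318, θ = 13.40°; offset = 19.8·tan 13.40° = 4.718 m.
Layer 3: sin θ = 1904·sin 8.4°/721 = 0.3858, θ = 22.69°; offset = 9.4·tan 22.69° = 3.931 m.
Layer 4: sin θ = 3121·sin 8.4°/721 = 0.6324, θ = 39.22°; offset = 16.5·tan 39.22° = 13.468 m.
Σ offsets = 23.313 m.

23 m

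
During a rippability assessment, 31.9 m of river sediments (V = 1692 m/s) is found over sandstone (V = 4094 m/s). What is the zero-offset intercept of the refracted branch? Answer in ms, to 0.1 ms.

34.3 ms

θ_c = arcsin(V₁/V₂) = arcsin(1692/4094) = 24.41°; cos θ_c = 0.9106.
tᵢ = 2h·cos θ_c / V₁ = 2·31.9·0.9106 / 1692 = 0.03434 s.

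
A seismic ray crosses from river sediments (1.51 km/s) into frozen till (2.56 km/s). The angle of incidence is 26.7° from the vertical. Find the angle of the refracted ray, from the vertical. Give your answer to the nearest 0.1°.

49.6°

sin θ₁/V₁ = sin θ₂/V₂ ⇒ sin θ₂ = 2.56·sin 26.7°/1.51 = 2.56·0.4493/1.51 = 0.7618.
θ₂ = sin⁻¹(0.7618) = 49.62° (from vertical).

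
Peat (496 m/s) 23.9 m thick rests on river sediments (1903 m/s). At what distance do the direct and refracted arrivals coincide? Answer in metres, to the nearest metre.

62 m

x_cross = 2h·√((V₂+V₁)/(V₂−V₁)).
(V₂+V₁)/(V₂−V₁) = (1903+496)/(1903−496) = 1.7050; √ = 1.3058.
x_cross = 2·23.9·1.3058 = 62.42 m.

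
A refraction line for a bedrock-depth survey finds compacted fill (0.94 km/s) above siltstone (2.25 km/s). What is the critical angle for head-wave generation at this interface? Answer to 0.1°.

Critical incidence: sin θ_c = V₁/V₂ = 0.94/2.25 = 0.4178.
θ_c = arcsin 0.4178 = 24.69°.

24.7°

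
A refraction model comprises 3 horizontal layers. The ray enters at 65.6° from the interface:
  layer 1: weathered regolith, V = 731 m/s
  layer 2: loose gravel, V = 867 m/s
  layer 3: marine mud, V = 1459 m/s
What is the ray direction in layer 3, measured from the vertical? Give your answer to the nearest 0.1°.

55.5°

From the normal: θ₁ = 90° − 65.6° = 24.4°.
Snell's law across each interface conserves sin θ / V, so sin θ_3 = V_3·sin θ₁/V₁.
sin θ_3 = 1459 × sin 24.4° / 731 = 0.8245.
θ_3 = 55.54° from the vertical.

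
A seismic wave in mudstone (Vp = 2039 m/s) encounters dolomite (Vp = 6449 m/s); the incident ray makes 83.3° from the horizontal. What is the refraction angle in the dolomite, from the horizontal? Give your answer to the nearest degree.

68°

Convert to the normal: θ₁ = 90° − 83.3° = 6.7°.
sin θ₁/V₁ = sin θ₂/V₂ ⇒ sin θ₂ = 6449·sin 6.7°/2039 = 6449·0.1167/2039 = 0.3690.
θ₂ = sin⁻¹(0.3690) = 21.65° (from vertical).
From the interface: 90° − 21.65° = 68.35°.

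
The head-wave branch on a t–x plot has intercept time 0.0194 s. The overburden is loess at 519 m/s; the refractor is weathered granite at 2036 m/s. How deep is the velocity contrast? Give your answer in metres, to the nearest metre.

h = tᵢ·V₁·V₂ / (2·√(V₂²−V₁²)).
√(V₂²−V₁²) = √(2036² − 519²) = 1968.7 m/s.
h = 0.0194 s × 519 × 2036 / (2 × 1968.7) = 5.21 m.

5 m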